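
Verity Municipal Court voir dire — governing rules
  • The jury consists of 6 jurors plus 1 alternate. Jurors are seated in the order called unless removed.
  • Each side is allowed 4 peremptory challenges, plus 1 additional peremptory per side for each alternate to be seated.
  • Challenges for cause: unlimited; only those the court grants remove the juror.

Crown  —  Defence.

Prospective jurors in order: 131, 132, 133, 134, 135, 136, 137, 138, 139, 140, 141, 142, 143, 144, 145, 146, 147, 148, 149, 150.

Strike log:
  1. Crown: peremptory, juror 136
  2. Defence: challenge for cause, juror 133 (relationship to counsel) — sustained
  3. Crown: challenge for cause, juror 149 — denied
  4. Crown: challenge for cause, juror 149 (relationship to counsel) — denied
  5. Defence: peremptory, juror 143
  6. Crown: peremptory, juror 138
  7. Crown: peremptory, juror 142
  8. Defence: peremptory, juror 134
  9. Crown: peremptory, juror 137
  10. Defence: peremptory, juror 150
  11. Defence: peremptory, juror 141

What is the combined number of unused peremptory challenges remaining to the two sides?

2

Crown allotment: 4 base + 1 × 1 alternate = 5. Defence allotment: 4 base + 1 × 1 alternate = 5.
Crown peremptories used: #136, #138, #142, #137 — 4 (for-cause on #149, #149 don't count).
Defence peremptories used: #143, #134, #150, #141 — 4 (the for-cause on #133 doesn't count).
Remaining: (5 − 4) + (5 − 4) = 2.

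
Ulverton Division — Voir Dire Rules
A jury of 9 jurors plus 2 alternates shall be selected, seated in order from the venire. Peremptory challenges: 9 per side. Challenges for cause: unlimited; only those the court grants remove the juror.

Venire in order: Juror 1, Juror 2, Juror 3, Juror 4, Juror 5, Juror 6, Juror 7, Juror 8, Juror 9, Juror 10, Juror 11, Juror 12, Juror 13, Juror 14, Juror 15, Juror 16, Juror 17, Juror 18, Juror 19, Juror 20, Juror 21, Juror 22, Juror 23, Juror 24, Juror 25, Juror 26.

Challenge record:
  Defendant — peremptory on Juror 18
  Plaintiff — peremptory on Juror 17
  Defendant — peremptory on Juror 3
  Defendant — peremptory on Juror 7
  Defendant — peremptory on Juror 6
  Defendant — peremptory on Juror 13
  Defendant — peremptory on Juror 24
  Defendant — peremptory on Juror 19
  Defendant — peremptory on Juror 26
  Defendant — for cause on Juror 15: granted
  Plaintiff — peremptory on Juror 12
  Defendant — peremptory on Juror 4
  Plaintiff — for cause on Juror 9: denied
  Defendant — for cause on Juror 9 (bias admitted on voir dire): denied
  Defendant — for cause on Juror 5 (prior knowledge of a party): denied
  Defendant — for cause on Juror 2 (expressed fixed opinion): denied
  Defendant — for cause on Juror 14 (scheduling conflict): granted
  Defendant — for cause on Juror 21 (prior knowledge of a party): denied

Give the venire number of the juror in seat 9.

Removed: #3, #4, #6, #7, #12, #13, #14, #15, #17, #18, #19, #24, #26. (#2, #5, #9, #21 stay — for-cause denied.)
Seating in order: seats 1–9 → #1, #2, #5, #8, #9, #10, #11, #16, #20; alternates → #21, #22.
So seat 9 is #20.

20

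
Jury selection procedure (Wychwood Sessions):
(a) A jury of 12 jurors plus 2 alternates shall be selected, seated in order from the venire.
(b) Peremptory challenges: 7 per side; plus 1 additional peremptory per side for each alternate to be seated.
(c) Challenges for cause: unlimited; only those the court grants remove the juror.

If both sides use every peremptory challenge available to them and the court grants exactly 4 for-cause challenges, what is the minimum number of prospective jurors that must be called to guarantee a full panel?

Seats to fill: 12 + 2 alternates = 14.
Peremptories: 7 + 1×2 = 9 per side × 2 sides = 18.
For-cause removals: 4.
Minimum venire: 14 + 18 + 4 = 36.

36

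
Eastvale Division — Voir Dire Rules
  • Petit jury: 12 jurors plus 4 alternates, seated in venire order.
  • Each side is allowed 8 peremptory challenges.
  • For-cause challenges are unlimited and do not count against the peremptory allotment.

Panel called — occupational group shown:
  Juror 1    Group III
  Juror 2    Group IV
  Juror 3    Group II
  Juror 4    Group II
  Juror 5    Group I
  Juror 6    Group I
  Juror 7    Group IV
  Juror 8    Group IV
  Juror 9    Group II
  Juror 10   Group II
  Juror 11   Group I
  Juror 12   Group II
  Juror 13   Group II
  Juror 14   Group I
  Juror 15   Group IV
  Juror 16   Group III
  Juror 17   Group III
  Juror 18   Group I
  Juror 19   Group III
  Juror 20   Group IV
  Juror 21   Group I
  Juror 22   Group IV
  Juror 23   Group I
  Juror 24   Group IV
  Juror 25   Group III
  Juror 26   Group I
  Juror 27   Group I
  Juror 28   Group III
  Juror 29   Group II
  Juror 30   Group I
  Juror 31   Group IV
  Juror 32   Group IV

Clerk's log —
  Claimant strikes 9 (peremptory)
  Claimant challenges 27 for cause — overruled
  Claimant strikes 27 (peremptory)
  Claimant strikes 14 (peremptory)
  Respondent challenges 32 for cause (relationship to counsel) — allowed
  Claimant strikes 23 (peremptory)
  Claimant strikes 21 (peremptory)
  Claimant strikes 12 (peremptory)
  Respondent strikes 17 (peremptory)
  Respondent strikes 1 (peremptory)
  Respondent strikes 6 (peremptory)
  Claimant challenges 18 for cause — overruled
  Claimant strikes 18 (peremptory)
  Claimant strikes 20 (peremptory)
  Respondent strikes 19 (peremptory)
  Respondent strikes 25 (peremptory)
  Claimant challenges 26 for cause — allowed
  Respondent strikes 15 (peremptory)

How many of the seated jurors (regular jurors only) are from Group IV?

Removed: #1, #6, #9, #12, #14, #15, #17, #18, #19, #20, #21, #23, #25, #26, #27, #32.
Seated jurors 1–12: #2, #3, #4, #5, #7, #8, #10, #11, #13, #16, #22, #24 (alternates #28, #29, #30, #31 not counted).
Of those, in Group IV: #2, #7, #8, #22, #24 → 5.

5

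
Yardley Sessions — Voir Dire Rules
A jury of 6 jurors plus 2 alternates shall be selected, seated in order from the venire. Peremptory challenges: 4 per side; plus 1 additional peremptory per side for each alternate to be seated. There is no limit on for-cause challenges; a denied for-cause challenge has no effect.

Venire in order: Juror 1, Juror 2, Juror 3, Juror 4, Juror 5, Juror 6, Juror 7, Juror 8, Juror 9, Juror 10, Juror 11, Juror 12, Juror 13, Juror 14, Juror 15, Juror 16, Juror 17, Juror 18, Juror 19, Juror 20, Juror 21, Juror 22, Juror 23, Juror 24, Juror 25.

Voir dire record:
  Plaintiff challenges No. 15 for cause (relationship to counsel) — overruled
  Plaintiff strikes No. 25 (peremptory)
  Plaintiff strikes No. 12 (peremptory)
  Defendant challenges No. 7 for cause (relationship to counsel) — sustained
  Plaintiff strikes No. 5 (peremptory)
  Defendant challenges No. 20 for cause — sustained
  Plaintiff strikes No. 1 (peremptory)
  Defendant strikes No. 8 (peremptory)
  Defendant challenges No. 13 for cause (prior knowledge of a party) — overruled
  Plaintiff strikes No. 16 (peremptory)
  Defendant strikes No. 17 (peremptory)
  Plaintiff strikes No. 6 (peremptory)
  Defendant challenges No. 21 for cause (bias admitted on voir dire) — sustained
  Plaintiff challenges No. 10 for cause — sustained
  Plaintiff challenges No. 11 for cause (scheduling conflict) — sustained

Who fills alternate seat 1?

15

Removed: #1, #5, #6, #7, #8, #10, #11, #12, #16, #17, #20, #21, #25. (#13, #15 stay — for-cause denied.)
Filling seats in venire order through position 7: #2, #3, #4, #9, #13, #14, #15.
So alternate 1 is #15.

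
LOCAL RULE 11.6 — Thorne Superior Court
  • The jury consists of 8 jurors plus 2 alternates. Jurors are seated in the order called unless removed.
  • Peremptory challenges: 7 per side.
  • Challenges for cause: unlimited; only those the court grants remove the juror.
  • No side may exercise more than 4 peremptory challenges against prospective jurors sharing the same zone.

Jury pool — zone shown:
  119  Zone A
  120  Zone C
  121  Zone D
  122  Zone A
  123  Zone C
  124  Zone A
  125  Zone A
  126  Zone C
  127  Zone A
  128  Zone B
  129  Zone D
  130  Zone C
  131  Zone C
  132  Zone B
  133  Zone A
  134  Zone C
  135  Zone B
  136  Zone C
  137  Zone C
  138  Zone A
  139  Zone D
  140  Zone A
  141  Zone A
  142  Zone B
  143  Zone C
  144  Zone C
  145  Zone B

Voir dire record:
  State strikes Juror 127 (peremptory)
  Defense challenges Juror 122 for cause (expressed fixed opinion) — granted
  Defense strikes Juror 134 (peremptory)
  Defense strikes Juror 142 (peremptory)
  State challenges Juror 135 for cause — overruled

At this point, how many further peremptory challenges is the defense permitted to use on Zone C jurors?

3

Defense peremptories so far: #134, #142 — 2 of 7 used, 5 left overall.
Against Zone C: #134 — 1 used; per-zone cap 4 leaves 3.
Binding limit: min(5, 3) = 3.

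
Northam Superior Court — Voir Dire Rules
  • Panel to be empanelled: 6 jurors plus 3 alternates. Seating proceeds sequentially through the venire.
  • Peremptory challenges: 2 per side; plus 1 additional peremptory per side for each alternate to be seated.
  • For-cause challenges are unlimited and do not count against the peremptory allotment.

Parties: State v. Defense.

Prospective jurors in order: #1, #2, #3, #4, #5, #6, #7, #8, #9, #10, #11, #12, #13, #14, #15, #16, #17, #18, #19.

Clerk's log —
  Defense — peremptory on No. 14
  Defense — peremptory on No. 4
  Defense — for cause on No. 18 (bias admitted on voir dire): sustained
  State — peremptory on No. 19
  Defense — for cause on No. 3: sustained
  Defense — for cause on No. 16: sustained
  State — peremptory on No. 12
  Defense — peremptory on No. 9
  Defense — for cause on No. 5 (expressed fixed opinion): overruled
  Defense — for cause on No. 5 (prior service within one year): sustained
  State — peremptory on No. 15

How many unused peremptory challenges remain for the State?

2

State allotment: 2 base + 1 × 3 alternates = 5.
State peremptories used: #19, #12, #15 — 3.
Remaining: 5 − 3 = 2.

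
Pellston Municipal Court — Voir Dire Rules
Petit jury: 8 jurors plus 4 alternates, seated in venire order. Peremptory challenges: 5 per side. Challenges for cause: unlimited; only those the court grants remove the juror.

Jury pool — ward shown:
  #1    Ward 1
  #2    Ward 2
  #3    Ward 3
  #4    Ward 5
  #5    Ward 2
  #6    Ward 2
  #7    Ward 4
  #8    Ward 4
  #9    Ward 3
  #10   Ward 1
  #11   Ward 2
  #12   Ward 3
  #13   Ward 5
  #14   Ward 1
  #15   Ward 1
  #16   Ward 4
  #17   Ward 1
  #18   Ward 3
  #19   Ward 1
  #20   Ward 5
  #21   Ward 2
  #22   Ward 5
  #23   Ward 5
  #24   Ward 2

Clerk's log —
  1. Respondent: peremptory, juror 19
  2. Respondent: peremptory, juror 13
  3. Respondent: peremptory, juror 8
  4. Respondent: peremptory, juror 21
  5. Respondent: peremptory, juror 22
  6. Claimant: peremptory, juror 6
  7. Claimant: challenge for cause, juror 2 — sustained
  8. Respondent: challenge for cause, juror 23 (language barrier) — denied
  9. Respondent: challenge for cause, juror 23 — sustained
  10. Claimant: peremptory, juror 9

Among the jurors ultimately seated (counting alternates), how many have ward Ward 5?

Removed: #2, #6, #8, #9, #13, #19, #21, #22, #23.
Seated (12 incl. alternates): #1, #3, #4, #5, #7, #10, #11, #12, #14, #15, #16, #17.
Of those, in Ward 5: #4 → 1.

1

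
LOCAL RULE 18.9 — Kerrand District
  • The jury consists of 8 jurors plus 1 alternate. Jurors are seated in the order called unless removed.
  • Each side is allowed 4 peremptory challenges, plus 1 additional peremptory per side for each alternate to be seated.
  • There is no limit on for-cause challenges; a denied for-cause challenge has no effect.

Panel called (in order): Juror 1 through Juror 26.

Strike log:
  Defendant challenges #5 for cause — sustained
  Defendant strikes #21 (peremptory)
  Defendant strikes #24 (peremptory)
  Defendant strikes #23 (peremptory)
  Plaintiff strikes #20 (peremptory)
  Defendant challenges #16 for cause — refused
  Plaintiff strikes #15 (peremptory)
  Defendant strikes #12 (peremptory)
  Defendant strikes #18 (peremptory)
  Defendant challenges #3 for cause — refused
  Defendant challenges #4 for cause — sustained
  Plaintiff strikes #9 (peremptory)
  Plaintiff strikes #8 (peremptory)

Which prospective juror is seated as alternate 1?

14

Removed: #4, #5, #8, #9, #12, #15, #18, #20, #21, #23, #24. (#3, #16 stay — for-cause denied.)
Filling seats in venire order through position 9: #1, #2, #3, #6, #7, #10, #11, #13, #14.
So alternate 1 is #14.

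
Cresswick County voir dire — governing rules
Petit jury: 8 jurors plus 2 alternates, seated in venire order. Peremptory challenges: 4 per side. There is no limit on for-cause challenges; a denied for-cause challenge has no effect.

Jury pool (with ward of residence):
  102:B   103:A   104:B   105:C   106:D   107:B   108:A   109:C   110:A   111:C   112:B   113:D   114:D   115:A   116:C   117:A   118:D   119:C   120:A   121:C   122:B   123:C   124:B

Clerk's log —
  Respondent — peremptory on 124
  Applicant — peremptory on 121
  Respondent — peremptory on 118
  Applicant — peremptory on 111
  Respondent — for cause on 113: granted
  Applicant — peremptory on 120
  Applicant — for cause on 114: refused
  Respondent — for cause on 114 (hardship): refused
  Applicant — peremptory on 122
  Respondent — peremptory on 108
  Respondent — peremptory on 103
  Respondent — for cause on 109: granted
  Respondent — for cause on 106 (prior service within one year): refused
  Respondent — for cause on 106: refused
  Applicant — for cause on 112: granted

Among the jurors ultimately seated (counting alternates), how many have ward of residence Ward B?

3

Removed: #103, #108, #109, #111, #112, #113, #118, #120, #121, #122, #124.
Seated (10 incl. alternates): #102, #104, #105, #106, #107, #110, #114, #115, #116, #117.
Of those, in Ward B: #102, #104, #107 → 3.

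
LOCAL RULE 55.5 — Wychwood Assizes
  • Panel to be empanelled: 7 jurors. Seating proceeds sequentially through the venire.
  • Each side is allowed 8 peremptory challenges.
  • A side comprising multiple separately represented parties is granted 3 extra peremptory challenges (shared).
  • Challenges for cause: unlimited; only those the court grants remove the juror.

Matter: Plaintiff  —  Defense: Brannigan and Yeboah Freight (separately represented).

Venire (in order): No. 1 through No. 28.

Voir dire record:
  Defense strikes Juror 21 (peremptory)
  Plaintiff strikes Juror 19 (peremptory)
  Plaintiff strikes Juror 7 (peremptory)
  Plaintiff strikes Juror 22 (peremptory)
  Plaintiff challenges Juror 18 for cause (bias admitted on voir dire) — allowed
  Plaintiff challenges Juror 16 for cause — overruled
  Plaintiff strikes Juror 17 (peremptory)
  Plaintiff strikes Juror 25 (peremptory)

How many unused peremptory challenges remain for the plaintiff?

Plaintiff allotment: 8.
Plaintiff peremptories used: #19, #7, #22, #17, #25 — 5 (for-cause on #18, #16 don't count).
Remaining: 8 − 5 = 3.

3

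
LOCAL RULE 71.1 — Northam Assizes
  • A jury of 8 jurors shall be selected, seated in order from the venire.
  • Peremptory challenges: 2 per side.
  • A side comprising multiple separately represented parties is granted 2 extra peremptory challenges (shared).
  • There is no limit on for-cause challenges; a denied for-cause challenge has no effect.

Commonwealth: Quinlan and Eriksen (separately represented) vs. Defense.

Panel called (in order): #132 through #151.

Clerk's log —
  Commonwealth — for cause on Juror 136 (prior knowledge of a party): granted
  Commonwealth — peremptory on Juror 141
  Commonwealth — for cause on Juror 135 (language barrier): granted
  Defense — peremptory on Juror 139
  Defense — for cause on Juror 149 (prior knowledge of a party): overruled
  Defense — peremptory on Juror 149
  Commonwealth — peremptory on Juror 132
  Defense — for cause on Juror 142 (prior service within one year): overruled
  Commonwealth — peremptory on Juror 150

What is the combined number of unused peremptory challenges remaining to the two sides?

1

Commonwealth allotment: 2 base + 2 multi-party = 4. Defense allotment: 2.
Commonwealth peremptories used: #141, #132, #150 — 3 (for-cause on #136, #135 don't count).
Defense peremptories used: #139, #149 — 2 (for-cause on #149, #142 don't count).
Remaining: (4 − 3) + (2 − 2) = 1.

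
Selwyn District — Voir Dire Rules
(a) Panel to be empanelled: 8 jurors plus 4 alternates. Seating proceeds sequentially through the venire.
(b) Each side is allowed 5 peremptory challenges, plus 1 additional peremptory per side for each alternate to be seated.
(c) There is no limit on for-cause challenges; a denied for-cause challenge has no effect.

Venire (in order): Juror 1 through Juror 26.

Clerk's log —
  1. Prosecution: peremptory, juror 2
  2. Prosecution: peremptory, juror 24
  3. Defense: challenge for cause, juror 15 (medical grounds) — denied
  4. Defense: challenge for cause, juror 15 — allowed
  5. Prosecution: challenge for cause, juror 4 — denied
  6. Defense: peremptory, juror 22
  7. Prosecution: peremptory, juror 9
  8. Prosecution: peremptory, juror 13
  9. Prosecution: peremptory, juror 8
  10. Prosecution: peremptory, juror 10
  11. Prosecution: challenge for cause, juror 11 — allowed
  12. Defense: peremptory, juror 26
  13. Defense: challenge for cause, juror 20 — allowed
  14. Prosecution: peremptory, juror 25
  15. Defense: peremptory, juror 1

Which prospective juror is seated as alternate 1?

Removed: #1, #2, #8, #9, #10, #11, #13, #15, #20, #22, #24, #25, #26. (#4 stays — for-cause denied.)
Seating in order: seats 1–8 → #3, #4, #5, #6, #7, #12, #14, #16; alternates → #17, #18, #19, #21.
So alternate 1 is #17.

17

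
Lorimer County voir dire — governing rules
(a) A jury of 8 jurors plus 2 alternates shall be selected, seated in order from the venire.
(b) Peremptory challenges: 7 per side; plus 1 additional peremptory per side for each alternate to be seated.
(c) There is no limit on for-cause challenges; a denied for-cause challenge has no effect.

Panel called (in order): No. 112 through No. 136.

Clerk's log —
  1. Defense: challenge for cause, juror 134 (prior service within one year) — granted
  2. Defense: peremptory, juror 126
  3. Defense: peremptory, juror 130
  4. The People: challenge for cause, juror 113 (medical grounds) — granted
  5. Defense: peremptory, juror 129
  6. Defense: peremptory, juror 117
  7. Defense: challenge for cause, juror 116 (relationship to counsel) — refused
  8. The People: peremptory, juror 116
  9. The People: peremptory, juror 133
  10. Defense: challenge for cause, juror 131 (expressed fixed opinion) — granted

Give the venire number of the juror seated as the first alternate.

Removed: #113, #116, #117, #126, #129, #130, #131, #133, #134.
Seating in order: seats 1–8 → #112, #114, #115, #118, #119, #120, #121, #122; alternates → #123, #124.
So alternate 1 is #123.

123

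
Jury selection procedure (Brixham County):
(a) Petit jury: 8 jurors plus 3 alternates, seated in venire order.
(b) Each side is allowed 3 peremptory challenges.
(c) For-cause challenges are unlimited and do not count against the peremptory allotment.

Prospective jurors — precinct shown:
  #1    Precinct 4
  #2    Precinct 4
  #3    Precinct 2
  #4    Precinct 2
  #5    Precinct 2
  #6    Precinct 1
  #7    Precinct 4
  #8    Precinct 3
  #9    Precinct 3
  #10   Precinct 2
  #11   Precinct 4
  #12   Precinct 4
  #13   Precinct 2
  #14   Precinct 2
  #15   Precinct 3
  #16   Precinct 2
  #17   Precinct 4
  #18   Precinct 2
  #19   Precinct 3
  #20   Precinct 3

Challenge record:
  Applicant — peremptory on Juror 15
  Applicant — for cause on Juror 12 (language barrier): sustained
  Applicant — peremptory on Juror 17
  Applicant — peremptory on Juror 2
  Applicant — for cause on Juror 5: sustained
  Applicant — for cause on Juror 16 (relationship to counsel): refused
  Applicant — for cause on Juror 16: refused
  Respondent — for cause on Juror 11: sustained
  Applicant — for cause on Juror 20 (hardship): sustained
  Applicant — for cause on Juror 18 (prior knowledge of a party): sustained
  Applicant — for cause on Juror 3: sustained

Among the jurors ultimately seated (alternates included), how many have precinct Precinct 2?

5

Removed: #2, #3, #5, #11, #12, #15, #17, #18, #20.
Seated (11 incl. alternates): #1, #4, #6, #7, #8, #9, #10, #13, #14, #16, #19.
Of those, in Precinct 2: #4, #10, #13, #14, #16 → 5.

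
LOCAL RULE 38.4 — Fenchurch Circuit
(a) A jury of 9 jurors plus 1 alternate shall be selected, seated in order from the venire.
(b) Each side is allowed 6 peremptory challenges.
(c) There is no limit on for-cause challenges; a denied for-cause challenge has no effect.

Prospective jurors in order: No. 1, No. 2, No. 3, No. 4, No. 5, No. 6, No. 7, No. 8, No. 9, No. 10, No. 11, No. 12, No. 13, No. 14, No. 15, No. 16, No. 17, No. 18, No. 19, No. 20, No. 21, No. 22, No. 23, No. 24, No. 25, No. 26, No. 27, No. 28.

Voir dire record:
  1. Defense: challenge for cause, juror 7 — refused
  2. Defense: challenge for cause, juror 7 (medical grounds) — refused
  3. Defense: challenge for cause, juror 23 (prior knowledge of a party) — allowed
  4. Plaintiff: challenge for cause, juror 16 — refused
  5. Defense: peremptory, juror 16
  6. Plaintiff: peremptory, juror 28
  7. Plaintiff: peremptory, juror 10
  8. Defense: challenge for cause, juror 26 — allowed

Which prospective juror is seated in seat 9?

Removed: #10, #16, #23, #26, #28. (#7 stays — for-cause denied.)
Seating in order: seats 1–9 → #1, #2, #3, #4, #5, #6, #7, #8, #9; alternates → #11.
So seat 9 is #9.

9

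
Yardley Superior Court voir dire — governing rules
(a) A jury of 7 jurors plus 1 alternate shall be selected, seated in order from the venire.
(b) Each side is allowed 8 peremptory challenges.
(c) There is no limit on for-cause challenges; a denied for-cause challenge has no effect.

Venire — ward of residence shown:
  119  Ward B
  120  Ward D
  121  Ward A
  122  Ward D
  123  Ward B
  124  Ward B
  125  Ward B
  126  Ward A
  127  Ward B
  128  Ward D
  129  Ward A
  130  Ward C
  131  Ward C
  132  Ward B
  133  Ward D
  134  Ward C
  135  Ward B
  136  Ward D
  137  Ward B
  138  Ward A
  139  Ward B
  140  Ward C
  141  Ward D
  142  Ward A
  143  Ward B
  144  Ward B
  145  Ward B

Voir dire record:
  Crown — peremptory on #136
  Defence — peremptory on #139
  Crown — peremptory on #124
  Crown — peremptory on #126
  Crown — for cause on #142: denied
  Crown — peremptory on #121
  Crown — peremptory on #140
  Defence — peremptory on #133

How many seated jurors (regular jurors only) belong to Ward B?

4

Removed: #121, #124, #126, #133, #136, #139, #140.
Seated jurors 1–7: #119, #120, #122, #123, #125, #127, #128 (alternates #129 not counted).
Of those, in Ward B: #119, #123, #125, #127 → 4.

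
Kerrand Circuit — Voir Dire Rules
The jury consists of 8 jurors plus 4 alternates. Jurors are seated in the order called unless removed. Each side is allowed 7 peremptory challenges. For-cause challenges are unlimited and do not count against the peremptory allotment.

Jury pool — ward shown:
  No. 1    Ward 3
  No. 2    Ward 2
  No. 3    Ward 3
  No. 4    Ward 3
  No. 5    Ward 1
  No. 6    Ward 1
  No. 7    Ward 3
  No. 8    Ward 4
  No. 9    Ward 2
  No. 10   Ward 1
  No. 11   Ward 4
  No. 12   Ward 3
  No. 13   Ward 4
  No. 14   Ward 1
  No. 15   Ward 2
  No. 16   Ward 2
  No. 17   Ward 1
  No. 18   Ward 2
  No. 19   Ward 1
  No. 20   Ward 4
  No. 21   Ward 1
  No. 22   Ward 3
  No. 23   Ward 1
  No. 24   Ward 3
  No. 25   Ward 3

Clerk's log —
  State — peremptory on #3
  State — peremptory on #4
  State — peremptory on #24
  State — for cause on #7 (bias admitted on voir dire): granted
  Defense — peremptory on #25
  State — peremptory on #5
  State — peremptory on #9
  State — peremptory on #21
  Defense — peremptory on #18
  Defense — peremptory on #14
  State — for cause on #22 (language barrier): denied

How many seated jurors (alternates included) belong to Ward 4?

Removed: #3, #4, #5, #7, #9, #14, #18, #21, #24, #25.
Seated (12 incl. alternates): #1, #2, #6, #8, #10, #11, #12, #13, #15, #16, #17, #19.
Of those, in Ward 4: #8, #11, #13 → 3.

3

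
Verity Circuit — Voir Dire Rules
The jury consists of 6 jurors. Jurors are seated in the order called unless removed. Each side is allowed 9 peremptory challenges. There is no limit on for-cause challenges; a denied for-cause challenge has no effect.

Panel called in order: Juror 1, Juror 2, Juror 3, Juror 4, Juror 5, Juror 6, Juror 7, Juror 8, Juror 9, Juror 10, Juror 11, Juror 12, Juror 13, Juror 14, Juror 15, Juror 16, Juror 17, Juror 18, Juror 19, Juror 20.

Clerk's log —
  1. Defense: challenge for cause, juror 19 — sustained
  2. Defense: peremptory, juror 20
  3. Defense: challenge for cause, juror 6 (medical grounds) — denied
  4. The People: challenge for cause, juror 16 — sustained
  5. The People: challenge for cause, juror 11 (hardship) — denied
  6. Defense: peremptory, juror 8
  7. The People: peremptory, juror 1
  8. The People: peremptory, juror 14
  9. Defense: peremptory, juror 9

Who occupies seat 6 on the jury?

Removed: #1, #8, #9, #14, #16, #19, #20. (#6, #11 stay — for-cause denied.)
Seating in order: seats 1–6 → #2, #3, #4, #5, #6, #7.
So seat 6 is #7.

7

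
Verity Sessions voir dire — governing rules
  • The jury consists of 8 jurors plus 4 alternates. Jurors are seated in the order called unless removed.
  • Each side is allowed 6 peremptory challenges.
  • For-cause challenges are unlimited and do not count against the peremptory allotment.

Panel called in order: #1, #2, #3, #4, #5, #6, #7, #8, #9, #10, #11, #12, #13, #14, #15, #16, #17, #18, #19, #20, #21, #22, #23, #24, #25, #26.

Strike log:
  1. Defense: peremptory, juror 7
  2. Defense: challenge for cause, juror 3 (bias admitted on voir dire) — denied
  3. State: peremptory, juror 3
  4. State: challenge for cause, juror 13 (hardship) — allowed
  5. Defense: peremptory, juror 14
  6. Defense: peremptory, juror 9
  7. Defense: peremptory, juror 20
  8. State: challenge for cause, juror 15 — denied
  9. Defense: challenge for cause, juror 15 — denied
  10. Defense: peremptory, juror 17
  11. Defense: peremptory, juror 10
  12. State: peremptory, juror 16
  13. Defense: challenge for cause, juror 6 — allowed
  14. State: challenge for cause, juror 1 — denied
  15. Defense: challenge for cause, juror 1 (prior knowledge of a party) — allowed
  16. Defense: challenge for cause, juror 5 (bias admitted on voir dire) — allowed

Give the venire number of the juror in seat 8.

19

Removed: #1, #3, #5, #6, #7, #9, #10, #13, #14, #16, #17, #20. (#15 stays — for-cause denied.)
Seating in order: seats 1–8 → #2, #4, #8, #11, #12, #15, #18, #19; alternates → #21, #22, #23, #24.
So seat 8 is #19.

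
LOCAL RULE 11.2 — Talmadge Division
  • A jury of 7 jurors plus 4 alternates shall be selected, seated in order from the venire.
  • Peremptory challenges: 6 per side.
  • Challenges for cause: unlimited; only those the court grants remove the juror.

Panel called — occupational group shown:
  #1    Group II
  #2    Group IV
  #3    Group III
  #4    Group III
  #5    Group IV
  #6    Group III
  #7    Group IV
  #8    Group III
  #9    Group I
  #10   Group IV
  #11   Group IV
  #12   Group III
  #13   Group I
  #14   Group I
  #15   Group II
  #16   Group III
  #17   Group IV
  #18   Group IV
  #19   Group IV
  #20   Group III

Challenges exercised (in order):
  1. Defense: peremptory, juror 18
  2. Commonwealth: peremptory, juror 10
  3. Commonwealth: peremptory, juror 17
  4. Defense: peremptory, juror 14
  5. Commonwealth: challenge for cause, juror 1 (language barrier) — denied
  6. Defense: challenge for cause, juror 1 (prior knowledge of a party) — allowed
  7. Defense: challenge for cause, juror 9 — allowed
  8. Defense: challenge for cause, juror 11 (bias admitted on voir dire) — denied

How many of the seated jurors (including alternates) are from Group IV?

4

Removed: #1, #9, #10, #14, #17, #18.
Seated (11 incl. alternates): #2, #3, #4, #5, #6, #7, #8, #11, #12, #13, #15.
Of those, in Group IV: #2, #5, #7, #11 → 4.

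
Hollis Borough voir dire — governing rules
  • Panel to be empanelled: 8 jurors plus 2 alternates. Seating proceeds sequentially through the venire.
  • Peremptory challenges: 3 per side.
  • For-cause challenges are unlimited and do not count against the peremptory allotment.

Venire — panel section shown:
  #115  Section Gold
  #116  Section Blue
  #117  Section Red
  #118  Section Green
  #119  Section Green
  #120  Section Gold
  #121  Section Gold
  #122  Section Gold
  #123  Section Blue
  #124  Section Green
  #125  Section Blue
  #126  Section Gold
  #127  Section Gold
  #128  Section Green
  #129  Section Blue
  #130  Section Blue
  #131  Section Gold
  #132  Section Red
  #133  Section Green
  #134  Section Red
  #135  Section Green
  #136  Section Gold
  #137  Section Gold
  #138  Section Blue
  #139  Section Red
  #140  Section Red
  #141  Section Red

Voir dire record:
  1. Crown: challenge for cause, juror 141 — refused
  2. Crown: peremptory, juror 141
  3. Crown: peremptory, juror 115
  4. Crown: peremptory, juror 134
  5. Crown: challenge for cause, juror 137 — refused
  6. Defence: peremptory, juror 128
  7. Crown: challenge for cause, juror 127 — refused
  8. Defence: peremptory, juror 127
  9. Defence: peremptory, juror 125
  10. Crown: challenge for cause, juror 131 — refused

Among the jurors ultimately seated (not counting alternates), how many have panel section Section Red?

Removed: #115, #125, #127, #128, #134, #141.
Seated jurors 1–8: #116, #117, #118, #119, #120, #121, #122, #123 (alternates #124, #126 not counted).
Of those, in Section Red: #117 → 1.

1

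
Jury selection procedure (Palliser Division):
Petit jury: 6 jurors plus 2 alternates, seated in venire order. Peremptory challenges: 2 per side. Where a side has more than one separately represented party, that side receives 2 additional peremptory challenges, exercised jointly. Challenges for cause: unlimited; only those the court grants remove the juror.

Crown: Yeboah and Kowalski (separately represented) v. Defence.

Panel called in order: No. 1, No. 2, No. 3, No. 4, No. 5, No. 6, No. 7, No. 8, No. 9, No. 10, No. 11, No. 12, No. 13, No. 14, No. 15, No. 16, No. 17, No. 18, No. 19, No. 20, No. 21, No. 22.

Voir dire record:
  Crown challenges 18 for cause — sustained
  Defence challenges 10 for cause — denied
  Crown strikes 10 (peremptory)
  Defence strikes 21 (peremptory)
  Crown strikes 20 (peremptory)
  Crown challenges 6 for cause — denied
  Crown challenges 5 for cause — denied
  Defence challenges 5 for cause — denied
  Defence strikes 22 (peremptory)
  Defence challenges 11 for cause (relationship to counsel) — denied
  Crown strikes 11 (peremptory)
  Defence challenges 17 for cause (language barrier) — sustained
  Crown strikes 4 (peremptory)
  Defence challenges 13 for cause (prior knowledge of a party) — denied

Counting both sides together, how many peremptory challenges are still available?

Crown allotment: 2 base + 2 multi-party = 4. Defence allotment: 2.
Crown peremptories used: #10, #20, #11, #4 — 4 (for-cause on #18, #6, #5 don't count).
Defence peremptories used: #21, #22 — 2 (for-cause on #10, #5, #11, #17, #13 don't count).
Remaining: (4 − 4) + (2 − 2) = 0.

0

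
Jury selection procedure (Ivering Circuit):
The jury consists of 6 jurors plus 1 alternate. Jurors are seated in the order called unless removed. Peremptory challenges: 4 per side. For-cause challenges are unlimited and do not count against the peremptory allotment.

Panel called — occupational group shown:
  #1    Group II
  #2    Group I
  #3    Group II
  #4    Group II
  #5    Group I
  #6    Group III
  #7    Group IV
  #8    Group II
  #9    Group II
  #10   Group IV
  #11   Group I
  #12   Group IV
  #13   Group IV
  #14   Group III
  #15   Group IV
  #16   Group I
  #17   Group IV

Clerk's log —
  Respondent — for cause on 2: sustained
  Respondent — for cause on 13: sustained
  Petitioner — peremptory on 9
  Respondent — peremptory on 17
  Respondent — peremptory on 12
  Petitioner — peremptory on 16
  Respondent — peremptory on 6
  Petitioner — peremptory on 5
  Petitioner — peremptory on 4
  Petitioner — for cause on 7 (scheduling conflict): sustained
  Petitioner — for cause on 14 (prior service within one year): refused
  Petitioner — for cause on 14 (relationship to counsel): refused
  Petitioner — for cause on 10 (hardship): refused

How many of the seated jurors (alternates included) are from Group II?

3

Removed: #2, #4, #5, #6, #7, #9, #12, #13, #16, #17.
Seated (7 incl. alternates): #1, #3, #8, #10, #11, #14, #15.
Of those, in Group II: #1, #3, #8 → 3.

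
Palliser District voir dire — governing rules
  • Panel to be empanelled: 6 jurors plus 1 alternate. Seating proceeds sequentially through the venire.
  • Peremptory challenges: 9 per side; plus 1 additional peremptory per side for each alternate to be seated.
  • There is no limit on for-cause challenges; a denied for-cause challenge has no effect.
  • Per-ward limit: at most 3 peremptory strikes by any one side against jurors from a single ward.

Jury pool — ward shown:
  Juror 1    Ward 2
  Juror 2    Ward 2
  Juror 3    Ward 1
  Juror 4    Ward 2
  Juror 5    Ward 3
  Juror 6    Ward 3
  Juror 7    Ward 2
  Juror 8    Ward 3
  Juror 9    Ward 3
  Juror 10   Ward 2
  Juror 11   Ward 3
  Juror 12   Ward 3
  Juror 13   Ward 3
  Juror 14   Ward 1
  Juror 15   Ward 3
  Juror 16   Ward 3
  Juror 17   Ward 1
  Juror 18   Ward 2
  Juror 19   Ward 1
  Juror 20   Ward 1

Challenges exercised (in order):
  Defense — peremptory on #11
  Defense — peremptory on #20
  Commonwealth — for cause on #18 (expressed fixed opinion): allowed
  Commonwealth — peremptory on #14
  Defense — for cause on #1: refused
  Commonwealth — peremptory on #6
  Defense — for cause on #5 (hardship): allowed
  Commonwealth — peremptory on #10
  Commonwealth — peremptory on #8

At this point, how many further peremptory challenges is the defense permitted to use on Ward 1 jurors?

2

Defense peremptories so far: #11, #20 — 2 of 10 used, 8 left overall.
Against Ward 1: #20 — 1 used; per-ward cap 3 leaves 2.
Binding limit: min(8, 2) = 2.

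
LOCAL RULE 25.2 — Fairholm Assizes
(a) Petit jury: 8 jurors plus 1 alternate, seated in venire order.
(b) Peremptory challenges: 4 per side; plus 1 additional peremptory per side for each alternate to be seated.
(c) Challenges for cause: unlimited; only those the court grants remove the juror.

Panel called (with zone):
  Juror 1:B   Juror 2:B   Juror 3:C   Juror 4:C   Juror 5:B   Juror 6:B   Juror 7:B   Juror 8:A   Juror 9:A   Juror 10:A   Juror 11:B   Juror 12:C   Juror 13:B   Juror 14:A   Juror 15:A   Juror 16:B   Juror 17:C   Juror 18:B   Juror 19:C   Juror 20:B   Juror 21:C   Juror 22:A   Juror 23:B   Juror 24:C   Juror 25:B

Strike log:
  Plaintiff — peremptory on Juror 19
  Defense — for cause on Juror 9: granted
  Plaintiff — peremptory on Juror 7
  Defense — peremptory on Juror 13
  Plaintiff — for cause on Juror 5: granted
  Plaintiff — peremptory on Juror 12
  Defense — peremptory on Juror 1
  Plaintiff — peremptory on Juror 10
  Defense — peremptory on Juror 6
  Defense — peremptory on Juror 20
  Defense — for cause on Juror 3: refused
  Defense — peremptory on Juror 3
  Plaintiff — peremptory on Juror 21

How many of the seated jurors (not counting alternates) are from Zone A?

3

Removed: #1, #3, #5, #6, #7, #9, #10, #12, #13, #19, #20, #21.
Seated jurors 1–8: #2, #4, #8, #11, #14, #15, #16, #17 (alternates #18 not counted).
Of those, in Zone A: #8, #14, #15 → 3.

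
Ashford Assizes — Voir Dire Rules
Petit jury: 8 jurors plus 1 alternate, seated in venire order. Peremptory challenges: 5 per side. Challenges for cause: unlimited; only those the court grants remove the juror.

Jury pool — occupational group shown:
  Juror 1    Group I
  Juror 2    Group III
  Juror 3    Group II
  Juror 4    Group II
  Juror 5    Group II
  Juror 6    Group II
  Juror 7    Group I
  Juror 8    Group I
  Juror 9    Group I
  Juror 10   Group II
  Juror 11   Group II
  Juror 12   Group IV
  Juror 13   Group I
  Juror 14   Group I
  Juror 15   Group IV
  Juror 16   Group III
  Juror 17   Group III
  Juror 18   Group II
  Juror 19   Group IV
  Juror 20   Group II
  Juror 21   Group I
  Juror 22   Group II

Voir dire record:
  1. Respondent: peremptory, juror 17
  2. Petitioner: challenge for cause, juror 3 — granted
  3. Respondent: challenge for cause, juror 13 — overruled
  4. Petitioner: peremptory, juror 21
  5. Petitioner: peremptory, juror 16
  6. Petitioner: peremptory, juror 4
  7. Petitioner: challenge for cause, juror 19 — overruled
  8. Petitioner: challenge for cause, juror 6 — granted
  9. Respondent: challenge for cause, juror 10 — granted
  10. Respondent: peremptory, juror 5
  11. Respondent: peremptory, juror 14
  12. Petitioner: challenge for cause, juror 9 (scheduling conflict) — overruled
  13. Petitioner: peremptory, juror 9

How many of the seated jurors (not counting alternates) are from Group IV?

2

Removed: #3, #4, #5, #6, #9, #10, #14, #16, #17, #21.
Seated jurors 1–8: #1, #2, #7, #8, #11, #12, #13, #15 (alternates #18 not counted).
Of those, in Group IV: #12, #15 → 2.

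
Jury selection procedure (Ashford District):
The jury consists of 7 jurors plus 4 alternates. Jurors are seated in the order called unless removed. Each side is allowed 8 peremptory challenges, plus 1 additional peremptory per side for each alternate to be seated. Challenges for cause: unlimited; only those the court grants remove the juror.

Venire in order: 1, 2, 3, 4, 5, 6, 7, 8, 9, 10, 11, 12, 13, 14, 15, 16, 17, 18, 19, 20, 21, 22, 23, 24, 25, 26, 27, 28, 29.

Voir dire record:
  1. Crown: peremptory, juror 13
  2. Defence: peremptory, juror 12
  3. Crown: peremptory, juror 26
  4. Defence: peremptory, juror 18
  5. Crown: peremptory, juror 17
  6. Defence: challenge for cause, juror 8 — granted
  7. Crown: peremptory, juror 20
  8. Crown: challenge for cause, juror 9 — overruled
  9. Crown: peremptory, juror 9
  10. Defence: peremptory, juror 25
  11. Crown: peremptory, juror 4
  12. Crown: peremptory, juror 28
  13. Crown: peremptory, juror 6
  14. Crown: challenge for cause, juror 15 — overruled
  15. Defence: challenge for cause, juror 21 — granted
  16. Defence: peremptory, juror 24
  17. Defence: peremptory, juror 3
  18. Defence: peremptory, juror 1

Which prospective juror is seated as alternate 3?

Removed: #1, #3, #4, #6, #8, #9, #12, #13, #17, #18, #20, #21, #24, #25, #26, #28. (#15 stays — for-cause denied.)
Filling seats in venire order through position 10: #2, #5, #7, #10, #11, #14, #15, #16, #19, #22.
So alternate 3 is #22.

22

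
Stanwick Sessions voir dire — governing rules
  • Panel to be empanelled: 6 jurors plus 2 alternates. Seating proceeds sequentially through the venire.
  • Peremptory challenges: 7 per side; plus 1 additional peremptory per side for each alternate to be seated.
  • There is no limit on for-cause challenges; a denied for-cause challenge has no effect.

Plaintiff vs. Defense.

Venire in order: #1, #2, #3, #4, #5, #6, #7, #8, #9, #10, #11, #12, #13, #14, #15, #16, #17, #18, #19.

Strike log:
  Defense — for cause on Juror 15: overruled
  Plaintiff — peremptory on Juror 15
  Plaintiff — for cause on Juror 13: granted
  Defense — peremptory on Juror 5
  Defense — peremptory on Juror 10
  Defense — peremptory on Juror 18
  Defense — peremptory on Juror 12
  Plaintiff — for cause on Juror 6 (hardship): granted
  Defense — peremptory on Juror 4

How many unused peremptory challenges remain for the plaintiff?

8

Plaintiff allotment: 7 base + 1 × 2 alternates = 9.
Plaintiff peremptories used: #15 — 1 (for-cause on #13, #6 don't count).
Remaining: 9 − 1 = 8.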